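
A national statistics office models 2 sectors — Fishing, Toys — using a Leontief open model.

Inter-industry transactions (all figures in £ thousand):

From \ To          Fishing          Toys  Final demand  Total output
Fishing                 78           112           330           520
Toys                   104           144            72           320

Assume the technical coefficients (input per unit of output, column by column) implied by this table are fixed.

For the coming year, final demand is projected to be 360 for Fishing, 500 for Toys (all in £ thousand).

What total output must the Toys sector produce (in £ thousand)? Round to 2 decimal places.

Technical coefficients a_ij = z_ij / X_j:
  a_11 = 78/520 = 0.15, a_21 = 104/520 = 0.20
  a_12 = 112/320 = 0.35, a_22 = 144/320 = 0.45
I − A =
  [   0.85    -0.35]
  [  -0.20     0.55]
det(I−A) = (0.85)(0.55) − (-0.35)(-0.20) = 0.3975
adj(I−A) = [[0.55, 0.35], [0.20, 0.85]]
(I − A)⁻¹ = adj(I−A) / det(I−A) ≈
  [   1.3836     0.8805]
  [   0.5031     2.1384]
x = (I − A)⁻¹ d = adj(I−A)·d / det(I−A), with det(I−A) = 0.3975:
  x_1 = (0.55·360 + 0.35·500) / 0.3975 = 373.00 / 0.3975 ≈ 938.36
  x_2 = (0.20·360 + 0.85·500) / 0.3975 = 497.00 / 0.3975 ≈ 1250.31

x_2 = 1250.31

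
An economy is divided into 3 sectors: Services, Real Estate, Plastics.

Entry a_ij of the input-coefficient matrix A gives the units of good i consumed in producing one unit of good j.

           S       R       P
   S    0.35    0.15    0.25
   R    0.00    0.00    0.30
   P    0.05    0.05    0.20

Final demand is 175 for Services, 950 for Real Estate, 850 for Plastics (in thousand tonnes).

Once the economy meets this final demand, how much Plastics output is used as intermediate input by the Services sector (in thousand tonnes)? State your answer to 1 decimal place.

z_PS = 51.9

I − A =
  [   0.65    -0.15    -0.25]
  [   0.00     1.00    -0.30]
  [  -0.05    -0.05     0.80]
Cofactors of I−A, C_ij = (−1)^(i+j)·(minor ij) (rows/columns in the sector order above):
  C_11 = (1.00)(0.80) − (-0.30)(-0.05) = 0.7850
  C_12 = −[(0.00)(0.80) − (-0.30)(-0.05)] = 0.0150
  C_13 = (0.00)(-0.05) − (1.00)(-0.05) = 0.0500
  C_21 = −[(-0.15)(0.80) − (-0.25)(-0.05)] = 0.1325
  C_22 = (0.65)(0.80) − (-0.25)(-0.05) = 0.5075
  C_23 = −[(0.65)(-0.05) − (-0.15)(-0.05)] = 0.0400
  C_31 = (-0.15)(-0.30) − (-0.25)(1.00) = 0.2950
  C_32 = −[(0.65)(-0.30) − (-0.25)(0.00)] = 0.1950
  C_33 = (0.65)(1.00) − (-0.15)(0.00) = 0.6500
det(I−A) = Σ_j (I−A)_1j·C_1j = (0.65)(0.7850) + (-0.15)(0.0150) + (-0.25)(0.0500) = 0.4955
adj(I−A) = Cᵀ =
  [ 0.7850   0.1325   0.2950]
  [ 0.0150   0.5075   0.1950]
  [ 0.0500   0.0400   0.6500]
(I − A)⁻¹ = adj(I−A) / det(I−A) ≈
  [   1.5843     0.2674     0.5954]
  [   0.0303     1.0242     0.3935]
  [   0.1009     0.0807     1.3118]
First solve x = (I − A)⁻¹ d = adj(I−A)·d / det(I−A); in particular x_S = (0.7850·175 + 0.1325·950 + 0.2950·850) / 0.4955 = 514.00 / 0.4955 ≈ 1037.336.
Intermediate flow from P to S: z_PS = a_PS · x_S = 0.05 × 514.00 / 0.4955 = 25.70 / 0.4955 ≈ 51.9.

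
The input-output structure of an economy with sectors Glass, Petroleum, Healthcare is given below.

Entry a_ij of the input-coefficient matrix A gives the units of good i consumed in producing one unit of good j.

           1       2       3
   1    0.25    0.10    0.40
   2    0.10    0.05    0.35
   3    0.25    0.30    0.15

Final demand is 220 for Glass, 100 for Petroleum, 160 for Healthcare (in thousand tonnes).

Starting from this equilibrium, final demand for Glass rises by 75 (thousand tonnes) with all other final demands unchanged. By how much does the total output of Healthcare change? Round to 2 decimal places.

I − A =
  [   0.75    -0.10    -0.40]
  [  -0.10     0.95    -0.35]
  [  -0.25    -0.30     0.85]
Cofactors of I−A, C_ij = (−1)^(i+j)·(minor ij) (rows/columns in the sector order above):
  C_11 = (0.95)(0.85) − (-0.35)(-0.30) = 0.7025
  C_12 = −[(-0.10)(0.85) − (-0.35)(-0.25)] = 0.1725
  C_13 = (-0.10)(-0.30) − (0.95)(-0.25) = 0.2675
  C_21 = −[(-0.10)(0.85) − (-0.40)(-0.30)] = 0.2050
  C_22 = (0.75)(0.85) − (-0.40)(-0.25) = 0.5375
  C_23 = −[(0.75)(-0.30) − (-0.10)(-0.25)] = 0.2500
  C_31 = (-0.10)(-0.35) − (-0.40)(0.95) = 0.4150
  C_32 = −[(0.75)(-0.35) − (-0.40)(-0.10)] = 0.3025
  C_33 = (0.75)(0.95) − (-0.10)(-0.10) = 0.7025
det(I−A) = Σ_j (I−A)_1j·C_1j = (0.75)(0.7025) + (-0.10)(0.1725) + (-0.40)(0.2675) = 0.402625
adj(I−A) = Cᵀ =
  [ 0.7025   0.2050   0.4150]
  [ 0.1725   0.5375   0.3025]
  [ 0.2675   0.2500   0.7025]
(I − A)⁻¹ = adj(I−A) / det(I−A) ≈
  [   1.7448     0.5092     1.0307]
  [   0.4284     1.3350     0.7513]
  [   0.6644     0.6209     1.7448]
Δx = (I − A)⁻¹ Δd with Δd having +75 in the Glass component and 0 elsewhere.
So Δx_3 = L_31 · (+75), where L_31 = adj(I−A)_31 / det(I−A) = 0.2675 / 0.402625.
Δx_3 = 0.2675 × (+75) / 0.402625 = 20.0625 / 0.402625 ≈ 49.83.

Δx_3 = 49.83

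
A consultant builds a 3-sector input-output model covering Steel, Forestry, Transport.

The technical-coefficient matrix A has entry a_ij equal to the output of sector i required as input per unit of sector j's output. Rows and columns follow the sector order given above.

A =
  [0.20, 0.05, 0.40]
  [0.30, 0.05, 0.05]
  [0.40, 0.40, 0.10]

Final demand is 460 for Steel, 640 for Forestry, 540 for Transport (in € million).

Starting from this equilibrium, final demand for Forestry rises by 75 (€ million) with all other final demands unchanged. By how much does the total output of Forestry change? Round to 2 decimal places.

Δx_F = 92.61

I − A =
  [   0.80    -0.05    -0.40]
  [  -0.30     0.95    -0.05]
  [  -0.40    -0.40     0.90]
Cofactors of I−A, C_ij = (−1)^(i+j)·(minor ij) (rows/columns in the sector order above):
  C_11 = (0.95)(0.90) − (-0.05)(-0.40) = 0.8350
  C_12 = −[(-0.30)(0.90) − (-0.05)(-0.40)] = 0.2900
  C_13 = (-0.30)(-0.40) − (0.95)(-0.40) = 0.5000
  C_21 = −[(-0.05)(0.90) − (-0.40)(-0.40)] = 0.2050
  C_22 = (0.80)(0.90) − (-0.40)(-0.40) = 0.5600
  C_23 = −[(0.80)(-0.40) − (-0.05)(-0.40)] = 0.3400
  C_31 = (-0.05)(-0.05) − (-0.40)(0.95) = 0.3825
  C_32 = −[(0.80)(-0.05) − (-0.40)(-0.30)] = 0.1600
  C_33 = (0.80)(0.95) − (-0.05)(-0.30) = 0.7450
det(I−A) = Σ_j (I−A)_1j·C_1j = (0.80)(0.8350) + (-0.05)(0.2900) + (-0.40)(0.5000) = 0.4535
adj(I−A) = Cᵀ =
  [ 0.8350   0.2050   0.3825]
  [ 0.2900   0.5600   0.1600]
  [ 0.5000   0.3400   0.7450]
(I − A)⁻¹ = adj(I−A) / det(I−A) ≈
  [   1.8412     0.4520     0.8434]
  [   0.6395     1.2348     0.3528]
  [   1.1025     0.7497     1.6428]
Δx = (I − A)⁻¹ Δd with Δd having +75 in the Forestry component and 0 elsewhere.
So Δx_F = L_FF · (+75), where L_FF = adj(I−A)_FF / det(I−A) = 0.5600 / 0.4535.
Δx_F = 0.5600 × (+75) / 0.4535 = 42.00 / 0.4535 ≈ 92.61.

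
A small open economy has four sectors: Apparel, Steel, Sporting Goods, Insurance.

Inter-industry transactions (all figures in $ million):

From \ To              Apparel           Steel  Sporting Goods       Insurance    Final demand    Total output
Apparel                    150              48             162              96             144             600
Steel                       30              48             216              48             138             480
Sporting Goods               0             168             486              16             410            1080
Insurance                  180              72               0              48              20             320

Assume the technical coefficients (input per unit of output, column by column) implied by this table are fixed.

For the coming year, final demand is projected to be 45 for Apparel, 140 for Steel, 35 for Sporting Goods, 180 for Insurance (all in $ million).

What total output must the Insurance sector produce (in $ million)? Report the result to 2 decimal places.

x_4 = 372.57

Technical coefficients a_ij = z_ij / X_j:
  a_11 = 150/600 = 0.25, a_21 = 30/600 = 0.05, a_31 = 0/600 = 0.00, a_41 = 180/600 = 0.30
  a_12 = 48/480 = 0.10, a_22 = 48/480 = 0.10, a_32 = 168/480 = 0.35, a_42 = 72/480 = 0.15
  a_13 = 162/1080 = 0.15, a_23 = 216/1080 = 0.20, a_33 = 486/1080 = 0.45, a_43 = 0/1080 = 0.00
  a_14 = 96/320 = 0.30, a_24 = 48/320 = 0.15, a_34 = 16/320 = 0.05, a_44 = 48/320 = 0.15
I − A =
  [   0.75    -0.10    -0.15    -0.30]
  [  -0.05     0.90    -0.20    -0.15]
  [   0.00    -0.35     0.55    -0.05]
  [  -0.30    -0.15     0.00     0.85]
Compute the cofactors C_ij = (−1)^(i+j)·(3×3 minor ij) of I−A; the adjugate is their transpose:
adj(I−A) = Cᵀ =
  [ 0.347375   0.117250   0.137375   0.151375]
  [ 0.051125   0.298875   0.122625   0.078000]
  [ 0.044500   0.198750   0.464875   0.078125]
  [ 0.131625   0.094125   0.070125   0.313375]
det(I−A) = Σ_j (I−A)_1j·C_1j = (0.75)(0.347375) + (-0.10)(0.051125) + (-0.15)(0.044500) + (-0.30)(0.131625) = 0.20925625
(I − A)⁻¹ = adj(I−A) / det(I−A) ≈
  [   1.6600     0.5603     0.6565     0.7234]
  [   0.2443     1.4283     0.5860     0.3727]
  [   0.2127     0.9498     2.2216     0.3733]
  [   0.6290     0.4498     0.3351     1.4976]
x = (I − A)⁻¹ d = adj(I−A)·d / det(I−A), with det(I−A) = 0.20925625:
  x_1 = (0.347375·45 + 0.117250·140 + 0.137375·35 + 0.151375·180) / 0.20925625 = 64.1025 / 0.20925625 ≈ 306.33
  x_2 = (0.051125·45 + 0.298875·140 + 0.122625·35 + 0.078000·180) / 0.20925625 = 62.475 / 0.20925625 ≈ 298.56
  x_3 = (0.044500·45 + 0.198750·140 + 0.464875·35 + 0.078125·180) / 0.20925625 = 60.160625 / 0.20925625 ≈ 287.50
  x_4 = (0.131625·45 + 0.094125·140 + 0.070125·35 + 0.313375·180) / 0.20925625 = 77.9625 / 0.20925625 ≈ 372.57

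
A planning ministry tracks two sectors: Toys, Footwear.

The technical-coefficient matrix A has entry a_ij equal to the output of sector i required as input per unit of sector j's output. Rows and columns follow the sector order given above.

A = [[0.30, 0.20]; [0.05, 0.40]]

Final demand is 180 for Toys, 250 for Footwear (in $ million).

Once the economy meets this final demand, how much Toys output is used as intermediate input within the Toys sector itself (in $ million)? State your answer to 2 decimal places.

z_TT = 115.61

I − A =
  [   0.70    -0.20]
  [  -0.05     0.60]
det(I−A) = (0.70)(0.60) − (-0.20)(-0.05) = 0.4100
adj(I−A) = [[0.60, 0.20], [0.05, 0.70]]
(I − A)⁻¹ = adj(I−A) / det(I−A) ≈
  [   1.4634     0.4878]
  [   0.1220     1.7073]
First solve x = (I − A)⁻¹ d = adj(I−A)·d / det(I−A); in particular x_T = (0.60·180 + 0.20·250) / 0.4100 = 158.00 / 0.4100 ≈ 385.3659.
Intermediate flow from T to T: z_TT = a_TT · x_T = 0.30 × 158.00 / 0.4100 = 47.40 / 0.4100 ≈ 115.61.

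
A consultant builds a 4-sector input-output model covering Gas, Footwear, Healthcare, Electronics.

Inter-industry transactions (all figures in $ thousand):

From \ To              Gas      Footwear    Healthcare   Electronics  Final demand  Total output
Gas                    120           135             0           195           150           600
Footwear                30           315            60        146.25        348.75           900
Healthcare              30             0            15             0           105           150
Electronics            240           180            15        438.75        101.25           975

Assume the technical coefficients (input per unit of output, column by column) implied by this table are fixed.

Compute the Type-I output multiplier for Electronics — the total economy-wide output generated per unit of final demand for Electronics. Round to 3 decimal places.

Technical coefficients a_ij = z_ij / X_j:
  a_GG = 120/600 = 0.20, a_FG = 30/600 = 0.05, a_HG = 30/600 = 0.05, a_EG = 240/600 = 0.40
  a_GF = 135/900 = 0.15, a_FF = 315/900 = 0.35, a_HF = 0/900 = 0.00, a_EF = 180/900 = 0.20
  a_GH = 0/150 = 0.00, a_FH = 60/150 = 0.40, a_HH = 15/150 = 0.10, a_EH = 15/150 = 0.10
  a_GE = 195/975 = 0.20, a_FE = 146.25/975 = 0.15, a_HE = 0/975 = 0.00, a_EE = 438.75/975 = 0.45
I − A =
  [   0.80    -0.15     0.00    -0.20]
  [  -0.05     0.65    -0.40    -0.15]
  [  -0.05     0.00     0.90     0.00]
  [  -0.40    -0.20    -0.10     0.55]
Compute the cofactors C_ij = (−1)^(i+j)·(3×3 minor ij) of I−A; the adjugate is their transpose:
adj(I−A) = Cᵀ =
  [ 0.294750   0.110250   0.064250   0.137250]
  [ 0.090500   0.323000   0.157000   0.121000]
  [ 0.016375   0.006125   0.194875   0.007625]
  [ 0.250250   0.198750   0.139250   0.458250]
det(I−A) = Σ_j (I−A)_1j·C_1j = (0.80)(0.294750) + (-0.15)(0.090500) + (0.00)(0.016375) + (-0.20)(0.250250) = 0.172175
(I − A)⁻¹ = adj(I−A) / det(I−A) ≈
  [   1.7119     0.6403     0.3732     0.7972]
  [   0.5256     1.8760     0.9119     0.7028]
  [   0.0951     0.0356     1.1318     0.0443]
  [   1.4535     1.1543     0.8088     2.6615]
The output multiplier for sector j is the column-j sum of the Leontief inverse (I − A)⁻¹ = adj(I−A) / det(I−A).
Column E of adj(I−A): (0.137250, 0.121000, 0.007625, 0.458250); det(I−A) = 0.172175.
m_E = (0.137250 + 0.121000 + 0.007625 + 0.458250) / 0.172175 = 0.724125 / 0.172175 ≈ 4.206.

m_E = 4.206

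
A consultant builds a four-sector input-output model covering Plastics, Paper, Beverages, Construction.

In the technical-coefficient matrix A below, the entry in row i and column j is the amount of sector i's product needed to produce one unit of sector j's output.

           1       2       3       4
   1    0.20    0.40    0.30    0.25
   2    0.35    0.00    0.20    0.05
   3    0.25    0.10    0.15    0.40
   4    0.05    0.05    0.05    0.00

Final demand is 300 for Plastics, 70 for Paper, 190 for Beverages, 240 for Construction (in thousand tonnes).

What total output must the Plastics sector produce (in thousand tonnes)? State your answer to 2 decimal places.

x_1 = 1105.21

I − A =
  [   0.80    -0.40    -0.30    -0.25]
  [  -0.35     1.00    -0.20    -0.05]
  [  -0.25    -0.10     0.85    -0.40]
  [  -0.05    -0.05    -0.05     1.00]
Compute the cofactors C_ij = (−1)^(i+j)·(3×3 minor ij) of I−A; the adjugate is their transpose:
adj(I−A) = Cᵀ =
  [ 0.803625   0.379875   0.395250   0.378000]
  [ 0.347250   0.569250   0.269625   0.223125]
  [ 0.311625   0.205875   0.640125   0.344250]
  [ 0.073125   0.057750   0.065250   0.439500]
det(I−A) = Σ_j (I−A)_1j·C_1j = (0.80)(0.803625) + (-0.40)(0.347250) + (-0.30)(0.311625) + (-0.25)(0.073125) = 0.39223125
(I − A)⁻¹ = adj(I−A) / det(I−A) ≈
  [   2.0489     0.9685     1.0077     0.9637]
  [   0.8853     1.4513     0.6874     0.5689]
  [   0.7945     0.5249     1.6320     0.8777]
  [   0.1864     0.1472     0.1664     1.1205]
x = (I − A)⁻¹ d = adj(I−A)·d / det(I−A), with det(I−A) = 0.39223125:
  x_1 = (0.803625·300 + 0.379875·70 + 0.395250·190 + 0.378000·240) / 0.39223125 = 433.49625 / 0.39223125 ≈ 1105.21
  x_2 = (0.347250·300 + 0.569250·70 + 0.269625·190 + 0.223125·240) / 0.39223125 = 248.80125 / 0.39223125 ≈ 634.32
  x_3 = (0.311625·300 + 0.205875·70 + 0.640125·190 + 0.344250·240) / 0.39223125 = 312.1425 / 0.39223125 ≈ 795.81
  x_4 = (0.073125·300 + 0.057750·70 + 0.065250·190 + 0.439500·240) / 0.39223125 = 143.8575 / 0.39223125 ≈ 366.77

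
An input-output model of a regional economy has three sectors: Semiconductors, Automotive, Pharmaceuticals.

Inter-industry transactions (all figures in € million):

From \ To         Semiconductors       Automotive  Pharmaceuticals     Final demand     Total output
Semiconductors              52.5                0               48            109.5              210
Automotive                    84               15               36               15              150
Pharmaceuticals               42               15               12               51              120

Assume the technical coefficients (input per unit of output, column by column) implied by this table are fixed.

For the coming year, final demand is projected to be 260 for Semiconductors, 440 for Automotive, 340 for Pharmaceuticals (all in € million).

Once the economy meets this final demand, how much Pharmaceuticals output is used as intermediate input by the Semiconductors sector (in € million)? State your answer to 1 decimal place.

z_PS = 137.9

Technical coefficients a_ij = z_ij / X_j:
  a_SS = 52.5/210 = 0.25, a_AS = 84/210 = 0.40, a_PS = 42/210 = 0.20
  a_SA = 0/150 = 0.00, a_AA = 15/150 = 0.10, a_PA = 15/150 = 0.10
  a_SP = 48/120 = 0.40, a_AP = 36/120 = 0.30, a_PP = 12/120 = 0.10
I − A =
  [   0.75     0.00    -0.40]
  [  -0.40     0.90    -0.30]
  [  -0.20    -0.10     0.90]
Cofactors of I−A, C_ij = (−1)^(i+j)·(minor ij) (rows/columns in the sector order above):
  C_11 = (0.90)(0.90) − (-0.30)(-0.10) = 0.7800
  C_12 = −[(-0.40)(0.90) − (-0.30)(-0.20)] = 0.4200
  C_13 = (-0.40)(-0.10) − (0.90)(-0.20) = 0.2200
  C_21 = −[(0.00)(0.90) − (-0.40)(-0.10)] = 0.0400
  C_22 = (0.75)(0.90) − (-0.40)(-0.20) = 0.5950
  C_23 = −[(0.75)(-0.10) − (0.00)(-0.20)] = 0.0750
  C_31 = (0.00)(-0.30) − (-0.40)(0.90) = 0.3600
  C_32 = −[(0.75)(-0.30) − (-0.40)(-0.40)] = 0.3850
  C_33 = (0.75)(0.90) − (0.00)(-0.40) = 0.6750
det(I−A) = Σ_j (I−A)_1j·C_1j = (0.75)(0.7800) + (0.00)(0.4200) + (-0.40)(0.2200) = 0.4970
adj(I−A) = Cᵀ =
  [ 0.7800   0.0400   0.3600]
  [ 0.4200   0.5950   0.3850]
  [ 0.2200   0.0750   0.6750]
(I − A)⁻¹ = adj(I−A) / det(I−A) ≈
  [   1.5694     0.0805     0.7243]
  [   0.8451     1.1972     0.7746]
  [   0.4427     0.1509     1.3581]
First solve x = (I − A)⁻¹ d = adj(I−A)·d / det(I−A); in particular x_S = (0.7800·260 + 0.0400·440 + 0.3600·340) / 0.4970 = 342.80 / 0.4970 ≈ 689.738.
Intermediate flow from P to S: z_PS = a_PS · x_S = 0.20 × 342.80 / 0.4970 = 68.56 / 0.4970 ≈ 137.9.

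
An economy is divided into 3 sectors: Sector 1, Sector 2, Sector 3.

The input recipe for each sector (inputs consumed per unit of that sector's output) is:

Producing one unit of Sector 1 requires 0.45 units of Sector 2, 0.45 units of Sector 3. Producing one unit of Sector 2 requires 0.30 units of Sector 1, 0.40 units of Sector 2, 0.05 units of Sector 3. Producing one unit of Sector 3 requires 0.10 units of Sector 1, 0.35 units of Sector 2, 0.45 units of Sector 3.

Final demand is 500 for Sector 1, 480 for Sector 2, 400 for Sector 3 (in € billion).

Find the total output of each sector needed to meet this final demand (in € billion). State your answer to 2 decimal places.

x_1 = 1878.52, x_2 = 3727.36, x_3 = 2603.09

I − A =
  [   1.00    -0.30    -0.10]
  [  -0.45     0.60    -0.35]
  [  -0.45    -0.05     0.55]
Cofactors of I−A, C_ij = (−1)^(i+j)·(minor ij) (rows/columns in the sector order above):
  C_11 = (0.60)(0.55) − (-0.35)(-0.05) = 0.3125
  C_12 = −[(-0.45)(0.55) − (-0.35)(-0.45)] = 0.4050
  C_13 = (-0.45)(-0.05) − (0.60)(-0.45) = 0.2925
  C_21 = −[(-0.30)(0.55) − (-0.10)(-0.05)] = 0.1700
  C_22 = (1.00)(0.55) − (-0.10)(-0.45) = 0.5050
  C_23 = −[(1.00)(-0.05) − (-0.30)(-0.45)] = 0.1850
  C_31 = (-0.30)(-0.35) − (-0.10)(0.60) = 0.1650
  C_32 = −[(1.00)(-0.35) − (-0.10)(-0.45)] = 0.3950
  C_33 = (1.00)(0.60) − (-0.30)(-0.45) = 0.4650
det(I−A) = Σ_j (I−A)_1j·C_1j = (1.00)(0.3125) + (-0.30)(0.4050) + (-0.10)(0.2925) = 0.16175
adj(I−A) = Cᵀ =
  [ 0.3125   0.1700   0.1650]
  [ 0.4050   0.5050   0.3950]
  [ 0.2925   0.1850   0.4650]
(I − A)⁻¹ = adj(I−A) / det(I−A) ≈
  [   1.9320     1.0510     1.0201]
  [   2.5039     3.1221     2.4420]
  [   1.8083     1.1437     2.8748]
x = (I − A)⁻¹ d = adj(I−A)·d / det(I−A), with det(I−A) = 0.16175:
  x_1 = (0.3125·500 + 0.1700·480 + 0.1650·400) / 0.16175 = 303.85 / 0.16175 ≈ 1878.52
  x_2 = (0.4050·500 + 0.5050·480 + 0.3950·400) / 0.16175 = 602.90 / 0.16175 ≈ 3727.36
  x_3 = (0.2925·500 + 0.1850·480 + 0.4650·400) / 0.16175 = 421.05 / 0.16175 ≈ 2603.09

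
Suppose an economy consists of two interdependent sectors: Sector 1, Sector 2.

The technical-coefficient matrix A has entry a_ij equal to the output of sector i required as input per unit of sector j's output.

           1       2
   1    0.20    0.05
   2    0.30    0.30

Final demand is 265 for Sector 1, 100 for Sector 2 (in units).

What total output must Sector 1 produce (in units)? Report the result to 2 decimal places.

I − A =
  [   0.80    -0.05]
  [  -0.30     0.70]
det(I−A) = (0.80)(0.70) − (-0.05)(-0.30) = 0.5450
adj(I−A) = [[0.70, 0.05], [0.30, 0.80]]
(I − A)⁻¹ = adj(I−A) / det(I−A) ≈
  [   1.2844     0.0917]
  [   0.5505     1.4679]
x = (I − A)⁻¹ d = adj(I−A)·d / det(I−A), with det(I−A) = 0.5450:
  x_1 = (0.70·265 + 0.05·100) / 0.5450 = 190.50 / 0.5450 ≈ 349.54
  x_2 = (0.30·265 + 0.80·100) / 0.5450 = 159.50 / 0.5450 ≈ 292.66

x_1 = 349.54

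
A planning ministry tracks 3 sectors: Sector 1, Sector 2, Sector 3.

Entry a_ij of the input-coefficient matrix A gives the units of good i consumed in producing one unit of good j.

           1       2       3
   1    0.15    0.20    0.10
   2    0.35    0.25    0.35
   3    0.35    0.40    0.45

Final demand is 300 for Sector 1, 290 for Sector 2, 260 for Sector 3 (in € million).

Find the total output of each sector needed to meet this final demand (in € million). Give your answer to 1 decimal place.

x_1 = 1269.3, x_2 = 2386.6, x_3 = 3016.2

I − A =
  [   0.85    -0.20    -0.10]
  [  -0.35     0.75    -0.35]
  [  -0.35    -0.40     0.55]
Cofactors of I−A, C_ij = (−1)^(i+j)·(minor ij) (rows/columns in the sector order above):
  C_11 = (0.75)(0.55) − (-0.35)(-0.40) = 0.2725
  C_12 = −[(-0.35)(0.55) − (-0.35)(-0.35)] = 0.3150
  C_13 = (-0.35)(-0.40) − (0.75)(-0.35) = 0.4025
  C_21 = −[(-0.20)(0.55) − (-0.10)(-0.40)] = 0.1500
  C_22 = (0.85)(0.55) − (-0.10)(-0.35) = 0.4325
  C_23 = −[(0.85)(-0.40) − (-0.20)(-0.35)] = 0.4100
  C_31 = (-0.20)(-0.35) − (-0.10)(0.75) = 0.1450
  C_32 = −[(0.85)(-0.35) − (-0.10)(-0.35)] = 0.3325
  C_33 = (0.85)(0.75) − (-0.20)(-0.35) = 0.5675
det(I−A) = Σ_j (I−A)_1j·C_1j = (0.85)(0.2725) + (-0.20)(0.3150) + (-0.10)(0.4025) = 0.128375
adj(I−A) = Cᵀ =
  [ 0.2725   0.1500   0.1450]
  [ 0.3150   0.4325   0.3325]
  [ 0.4025   0.4100   0.5675]
(I − A)⁻¹ = adj(I−A) / det(I−A) ≈
  [   2.1227     1.1685     1.1295]
  [   2.4537     3.3690     2.5901]
  [   3.1353     3.1938     4.4206]
x = (I − A)⁻¹ d = adj(I−A)·d / det(I−A), with det(I−A) = 0.128375:
  x_1 = (0.2725·300 + 0.1500·290 + 0.1450·260) / 0.128375 = 162.95 / 0.128375 ≈ 1269.3
  x_2 = (0.3150·300 + 0.4325·290 + 0.3325·260) / 0.128375 = 306.375 / 0.128375 ≈ 2386.6
  x_3 = (0.4025·300 + 0.4100·290 + 0.5675·260) / 0.128375 = 387.20 / 0.128375 ≈ 3016.2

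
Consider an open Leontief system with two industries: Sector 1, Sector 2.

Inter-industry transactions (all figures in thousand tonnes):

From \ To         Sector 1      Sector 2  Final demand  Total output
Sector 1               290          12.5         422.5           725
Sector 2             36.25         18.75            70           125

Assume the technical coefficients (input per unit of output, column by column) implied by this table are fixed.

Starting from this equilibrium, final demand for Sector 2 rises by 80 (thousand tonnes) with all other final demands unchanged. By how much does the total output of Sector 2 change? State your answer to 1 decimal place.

Technical coefficients a_ij = z_ij / X_j:
  a_11 = 290/725 = 0.40, a_21 = 36.25/725 = 0.05
  a_12 = 12.5/125 = 0.10, a_22 = 18.75/125 = 0.15
I − A =
  [   0.60    -0.10]
  [  -0.05     0.85]
det(I−A) = (0.60)(0.85) − (-0.10)(-0.05) = 0.5050
adj(I−A) = [[0.85, 0.10], [0.05, 0.60]]
(I − A)⁻¹ = adj(I−A) / det(I−A) ≈
  [   1.6832     0.1980]
  [   0.0990     1.1881]
Δx = (I − A)⁻¹ Δd with Δd having +80 in the Sector 2 component and 0 elsewhere.
So Δx_2 = L_22 · (+80), where L_22 = adj(I−A)_22 / det(I−A) = 0.60 / 0.5050.
Δx_2 = 0.60 × (+80) / 0.5050 = 48.00 / 0.5050 ≈ 95.0.

Δx_2 = 95.0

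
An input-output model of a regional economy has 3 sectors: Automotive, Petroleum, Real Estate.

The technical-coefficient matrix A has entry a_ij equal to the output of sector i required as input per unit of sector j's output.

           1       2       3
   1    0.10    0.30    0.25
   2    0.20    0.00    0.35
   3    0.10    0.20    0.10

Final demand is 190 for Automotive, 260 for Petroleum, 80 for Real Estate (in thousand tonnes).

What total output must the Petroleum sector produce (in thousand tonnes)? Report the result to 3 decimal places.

I − A =
  [   0.90    -0.30    -0.25]
  [  -0.20     1.00    -0.35]
  [  -0.10    -0.20     0.90]
Cofactors of I−A, C_ij = (−1)^(i+j)·(minor ij) (rows/columns in the sector order above):
  C_11 = (1.00)(0.90) − (-0.35)(-0.20) = 0.8300
  C_12 = −[(-0.20)(0.90) − (-0.35)(-0.10)] = 0.2150
  C_13 = (-0.20)(-0.20) − (1.00)(-0.10) = 0.1400
  C_21 = −[(-0.30)(0.90) − (-0.25)(-0.20)] = 0.3200
  C_22 = (0.90)(0.90) − (-0.25)(-0.10) = 0.7850
  C_23 = −[(0.90)(-0.20) − (-0.30)(-0.10)] = 0.2100
  C_31 = (-0.30)(-0.35) − (-0.25)(1.00) = 0.3550
  C_32 = −[(0.90)(-0.35) − (-0.25)(-0.20)] = 0.3650
  C_33 = (0.90)(1.00) − (-0.30)(-0.20) = 0.8400
det(I−A) = Σ_j (I−A)_1j·C_1j = (0.90)(0.8300) + (-0.30)(0.2150) + (-0.25)(0.1400) = 0.6475
adj(I−A) = Cᵀ =
  [ 0.8300   0.3200   0.3550]
  [ 0.2150   0.7850   0.3650]
  [ 0.1400   0.2100   0.8400]
(I − A)⁻¹ = adj(I−A) / det(I−A) ≈
  [   1.2819     0.4942     0.5483]
  [   0.3320     1.2124     0.5637]
  [   0.2162     0.3243     1.2973]
x = (I − A)⁻¹ d = adj(I−A)·d / det(I−A), with det(I−A) = 0.6475:
  x_1 = (0.8300·190 + 0.3200·260 + 0.3550·80) / 0.6475 = 269.30 / 0.6475 ≈ 415.907
  x_2 = (0.2150·190 + 0.7850·260 + 0.3650·80) / 0.6475 = 274.15 / 0.6475 ≈ 423.398
  x_3 = (0.1400·190 + 0.2100·260 + 0.8400·80) / 0.6475 = 148.40 / 0.6475 ≈ 229.189

x_2 = 423.398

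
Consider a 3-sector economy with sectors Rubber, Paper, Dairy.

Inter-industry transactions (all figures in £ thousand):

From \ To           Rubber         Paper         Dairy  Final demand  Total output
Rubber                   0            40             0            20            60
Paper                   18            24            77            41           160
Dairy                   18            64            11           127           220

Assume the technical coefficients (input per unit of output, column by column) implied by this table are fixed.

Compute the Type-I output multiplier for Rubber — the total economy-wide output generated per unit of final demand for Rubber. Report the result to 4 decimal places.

Technical coefficients a_ij = z_ij / X_j:
  a_11 = 0/60 = 0.00, a_21 = 18/60 = 0.30, a_31 = 18/60 = 0.30
  a_12 = 40/160 = 0.25, a_22 = 24/160 = 0.15, a_32 = 64/160 = 0.40
  a_13 = 0/220 = 0.00, a_23 = 77/220 = 0.35, a_33 = 11/220 = 0.05
I − A =
  [   1.00    -0.25     0.00]
  [  -0.30     0.85    -0.35]
  [  -0.30    -0.40     0.95]
Cofactors of I−A, C_ij = (−1)^(i+j)·(minor ij) (rows/columns in the sector order above):
  C_11 = (0.85)(0.95) − (-0.35)(-0.40) = 0.6675
  C_12 = −[(-0.30)(0.95) − (-0.35)(-0.30)] = 0.3900
  C_13 = (-0.30)(-0.40) − (0.85)(-0.30) = 0.3750
  C_21 = −[(-0.25)(0.95) − (0.00)(-0.40)] = 0.2375
  C_22 = (1.00)(0.95) − (0.00)(-0.30) = 0.9500
  C_23 = −[(1.00)(-0.40) − (-0.25)(-0.30)] = 0.4750
  C_31 = (-0.25)(-0.35) − (0.00)(0.85) = 0.0875
  C_32 = −[(1.00)(-0.35) − (0.00)(-0.30)] = 0.3500
  C_33 = (1.00)(0.85) − (-0.25)(-0.30) = 0.7750
det(I−A) = Σ_j (I−A)_1j·C_1j = (1.00)(0.6675) + (-0.25)(0.3900) + (0.00)(0.3750) = 0.5700
adj(I−A) = Cᵀ =
  [ 0.6675   0.2375   0.0875]
  [ 0.3900   0.9500   0.3500]
  [ 0.3750   0.4750   0.7750]
(I − A)⁻¹ = adj(I−A) / det(I−A) ≈
  [   1.17105     0.41667     0.15351]
  [   0.68421     1.66667     0.61404]
  [   0.65789     0.83333     1.35965]
The output multiplier for sector j is the column-j sum of the Leontief inverse (I − A)⁻¹ = adj(I−A) / det(I−A).
Column 1 of adj(I−A): (0.6675, 0.3900, 0.3750); det(I−A) = 0.5700.
m_1 = (0.6675 + 0.3900 + 0.3750) / 0.5700 = 1.4325 / 0.5700 ≈ 2.5132.

m_1 = 2.5132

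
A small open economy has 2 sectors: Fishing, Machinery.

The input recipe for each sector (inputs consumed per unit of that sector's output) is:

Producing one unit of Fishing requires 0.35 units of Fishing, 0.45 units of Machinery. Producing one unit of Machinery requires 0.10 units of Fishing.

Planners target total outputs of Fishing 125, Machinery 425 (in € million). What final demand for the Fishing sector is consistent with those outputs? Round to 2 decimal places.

I − A =
  [   0.65    -0.10]
  [  -0.45     1.00]
d = (I − A) x:
  d_1 = (+0.65)·125 + (-0.10)·425 = 38.75
  d_2 = (-0.45)·125 + (+1.00)·425 = 368.75

d_1 = 38.75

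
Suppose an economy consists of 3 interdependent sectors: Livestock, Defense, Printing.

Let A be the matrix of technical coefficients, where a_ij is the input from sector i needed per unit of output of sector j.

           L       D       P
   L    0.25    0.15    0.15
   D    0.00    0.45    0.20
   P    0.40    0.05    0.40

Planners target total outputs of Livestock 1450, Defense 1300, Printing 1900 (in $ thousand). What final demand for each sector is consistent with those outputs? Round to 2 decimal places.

I − A =
  [   0.75    -0.15    -0.15]
  [   0.00     0.55    -0.20]
  [  -0.40    -0.05     0.60]
d = (I − A) x:
  d_L = (+0.75)·1450 + (-0.15)·1300 + (-0.15)·1900 = 607.50
  d_D = (+0.00)·1450 + (+0.55)·1300 + (-0.20)·1900 = 335.00
  d_P = (-0.40)·1450 + (-0.05)·1300 + (+0.60)·1900 = 495.00

d_L = 607.50, d_D = 335.00, d_P = 495.00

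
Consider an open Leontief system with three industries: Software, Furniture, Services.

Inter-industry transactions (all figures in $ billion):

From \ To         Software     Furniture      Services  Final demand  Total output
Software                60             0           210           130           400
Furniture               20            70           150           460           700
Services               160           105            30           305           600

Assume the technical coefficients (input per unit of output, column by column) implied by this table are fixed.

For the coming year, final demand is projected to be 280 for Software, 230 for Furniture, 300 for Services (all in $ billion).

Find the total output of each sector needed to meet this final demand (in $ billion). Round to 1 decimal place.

Technical coefficients a_ij = z_ij / X_j:
  a_11 = 60/400 = 0.15, a_21 = 20/400 = 0.05, a_31 = 160/400 = 0.40
  a_12 = 0/700 = 0.00, a_22 = 70/700 = 0.10, a_32 = 105/700 = 0.15
  a_13 = 210/600 = 0.35, a_23 = 150/600 = 0.25, a_33 = 30/600 = 0.05
I − A =
  [   0.85     0.00    -0.35]
  [  -0.05     0.90    -0.25]
  [  -0.40    -0.15     0.95]
Cofactors of I−A, C_ij = (−1)^(i+j)·(minor ij) (rows/columns in the sector order above):
  C_11 = (0.90)(0.95) − (-0.25)(-0.15) = 0.8175
  C_12 = −[(-0.05)(0.95) − (-0.25)(-0.40)] = 0.1475
  C_13 = (-0.05)(-0.15) − (0.90)(-0.40) = 0.3675
  C_21 = −[(0.00)(0.95) − (-0.35)(-0.15)] = 0.0525
  C_22 = (0.85)(0.95) − (-0.35)(-0.40) = 0.6675
  C_23 = −[(0.85)(-0.15) − (0.00)(-0.40)] = 0.1275
  C_31 = (0.00)(-0.25) − (-0.35)(0.90) = 0.3150
  C_32 = −[(0.85)(-0.25) − (-0.35)(-0.05)] = 0.2300
  C_33 = (0.85)(0.90) − (0.00)(-0.05) = 0.7650
det(I−A) = Σ_j (I−A)_1j·C_1j = (0.85)(0.8175) + (0.00)(0.1475) + (-0.35)(0.3675) = 0.56625
adj(I−A) = Cᵀ =
  [ 0.8175   0.0525   0.3150]
  [ 0.1475   0.6675   0.2300]
  [ 0.3675   0.1275   0.7650]
(I − A)⁻¹ = adj(I−A) / det(I−A) ≈
  [   1.4437     0.0927     0.5563]
  [   0.2605     1.1788     0.4062]
  [   0.6490     0.2252     1.3510]
x = (I − A)⁻¹ d = adj(I−A)·d / det(I−A), with det(I−A) = 0.56625:
  x_1 = (0.8175·280 + 0.0525·230 + 0.3150·300) / 0.56625 = 335.475 / 0.56625 ≈ 592.5
  x_2 = (0.1475·280 + 0.6675·230 + 0.2300·300) / 0.56625 = 263.825 / 0.56625 ≈ 465.9
  x_3 = (0.3675·280 + 0.1275·230 + 0.7650·300) / 0.56625 = 361.725 / 0.56625 ≈ 638.8

x_1 = 592.5, x_2 = 465.9, x_3 = 638.8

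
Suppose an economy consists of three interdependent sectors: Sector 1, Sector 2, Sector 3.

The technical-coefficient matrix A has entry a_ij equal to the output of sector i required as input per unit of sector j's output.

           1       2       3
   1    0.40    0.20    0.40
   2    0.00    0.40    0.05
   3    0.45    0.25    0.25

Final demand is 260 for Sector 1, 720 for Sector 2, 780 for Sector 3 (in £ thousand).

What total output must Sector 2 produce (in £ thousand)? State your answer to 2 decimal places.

x_2 = 1491.00

I − A =
  [   0.60    -0.20    -0.40]
  [   0.00     0.60    -0.05]
  [  -0.45    -0.25     0.75]
Cofactors of I−A, C_ij = (−1)^(i+j)·(minor ij) (rows/columns in the sector order above):
  C_11 = (0.60)(0.75) − (-0.05)(-0.25) = 0.4375
  C_12 = −[(0.00)(0.75) − (-0.05)(-0.45)] = 0.0225
  C_13 = (0.00)(-0.25) − (0.60)(-0.45) = 0.2700
  C_21 = −[(-0.20)(0.75) − (-0.40)(-0.25)] = 0.2500
  C_22 = (0.60)(0.75) − (-0.40)(-0.45) = 0.2700
  C_23 = −[(0.60)(-0.25) − (-0.20)(-0.45)] = 0.2400
  C_31 = (-0.20)(-0.05) − (-0.40)(0.60) = 0.2500
  C_32 = −[(0.60)(-0.05) − (-0.40)(0.00)] = 0.0300
  C_33 = (0.60)(0.60) − (-0.20)(0.00) = 0.3600
det(I−A) = Σ_j (I−A)_1j·C_1j = (0.60)(0.4375) + (-0.20)(0.0225) + (-0.40)(0.2700) = 0.1500
adj(I−A) = Cᵀ =
  [ 0.4375   0.2500   0.2500]
  [ 0.0225   0.2700   0.0300]
  [ 0.2700   0.2400   0.3600]
(I − A)⁻¹ = adj(I−A) / det(I−A) ≈
  [   2.9167     1.6667     1.6667]
  [   0.1500     1.8000     0.2000]
  [   1.8000     1.6000     2.4000]
x = (I − A)⁻¹ d = adj(I−A)·d / det(I−A), with det(I−A) = 0.1500:
  x_1 = (0.4375·260 + 0.2500·720 + 0.2500·780) / 0.1500 = 488.75 / 0.1500 ≈ 3258.33
  x_2 = (0.0225·260 + 0.2700·720 + 0.0300·780) / 0.1500 = 223.65 / 0.1500 = 1491.00
  x_3 = (0.2700·260 + 0.2400·720 + 0.3600·780) / 0.1500 = 523.80 / 0.1500 = 3492.00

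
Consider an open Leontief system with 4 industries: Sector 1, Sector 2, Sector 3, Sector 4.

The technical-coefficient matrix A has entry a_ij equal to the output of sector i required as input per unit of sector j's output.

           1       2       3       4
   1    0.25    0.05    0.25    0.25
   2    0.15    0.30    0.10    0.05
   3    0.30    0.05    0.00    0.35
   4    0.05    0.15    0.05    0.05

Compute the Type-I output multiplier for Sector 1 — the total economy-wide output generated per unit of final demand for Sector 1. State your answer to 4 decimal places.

I − A =
  [   0.75    -0.05    -0.25    -0.25]
  [  -0.15     0.70    -0.10    -0.05]
  [  -0.30    -0.05     1.00    -0.35]
  [  -0.05    -0.15    -0.05     0.95]
Compute the cofactors C_ij = (−1)^(i+j)·(3×3 minor ij) of I−A; the adjugate is their transpose:
adj(I−A) = Cᵀ =
  [ 0.635125   0.109750   0.181750   0.239875]
  [ 0.173375   0.607500   0.110000   0.118125]
  [ 0.224625   0.100750   0.471500   0.238125]
  [ 0.072625   0.107000   0.051750   0.457875]
det(I−A) = Σ_j (I−A)_1j·C_1j = (0.75)(0.635125) + (-0.05)(0.173375) + (-0.25)(0.224625) + (-0.25)(0.072625) = 0.3933625
(I − A)⁻¹ = adj(I−A) / det(I−A) ≈
  [   1.61460     0.27900     0.46204     0.60981]
  [   0.44075     1.54438     0.27964     0.30030]
  [   0.57104     0.25613     1.19864     0.60536]
  [   0.18463     0.27201     0.13156     1.16400]
The output multiplier for sector j is the column-j sum of the Leontief inverse (I − A)⁻¹ = adj(I−A) / det(I−A).
Column 1 of adj(I−A): (0.635125, 0.173375, 0.224625, 0.072625); det(I−A) = 0.3933625.
m_1 = (0.635125 + 0.173375 + 0.224625 + 0.072625) / 0.3933625 = 1.10575 / 0.3933625 ≈ 2.8110.

m_1 = 2.8110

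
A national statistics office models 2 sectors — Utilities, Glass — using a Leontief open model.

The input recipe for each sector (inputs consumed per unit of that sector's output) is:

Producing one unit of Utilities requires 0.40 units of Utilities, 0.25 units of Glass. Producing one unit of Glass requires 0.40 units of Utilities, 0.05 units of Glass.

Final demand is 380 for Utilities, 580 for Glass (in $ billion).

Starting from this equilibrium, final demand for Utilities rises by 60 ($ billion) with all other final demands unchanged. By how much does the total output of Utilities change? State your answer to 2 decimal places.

Δx_1 = 121.28

I − A =
  [   0.60    -0.40]
  [  -0.25     0.95]
det(I−A) = (0.60)(0.95) − (-0.40)(-0.25) = 0.4700
adj(I−A) = [[0.95, 0.40], [0.25, 0.60]]
(I − A)⁻¹ = adj(I−A) / det(I−A) ≈
  [   2.0213     0.8511]
  [   0.5319     1.2766]
Δx = (I − A)⁻¹ Δd with Δd having +60 in the Utilities component and 0 elsewhere.
So Δx_1 = L_11 · (+60), where L_11 = adj(I−A)_11 / det(I−A) = 0.95 / 0.4700.
Δx_1 = 0.95 × (+60) / 0.4700 = 57.00 / 0.4700 ≈ 121.28.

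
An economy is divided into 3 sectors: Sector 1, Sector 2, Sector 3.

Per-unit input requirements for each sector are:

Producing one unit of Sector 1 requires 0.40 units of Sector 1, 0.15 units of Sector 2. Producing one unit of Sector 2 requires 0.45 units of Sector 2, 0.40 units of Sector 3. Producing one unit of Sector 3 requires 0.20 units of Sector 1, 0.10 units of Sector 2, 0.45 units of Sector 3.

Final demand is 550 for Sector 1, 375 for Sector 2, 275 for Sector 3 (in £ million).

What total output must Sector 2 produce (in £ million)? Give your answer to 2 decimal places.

I − A =
  [   0.60     0.00    -0.20]
  [  -0.15     0.55    -0.10]
  [   0.00    -0.40     0.55]
Cofactors of I−A, C_ij = (−1)^(i+j)·(minor ij) (rows/columns in the sector order above):
  C_11 = (0.55)(0.55) − (-0.10)(-0.40) = 0.2625
  C_12 = −[(-0.15)(0.55) − (-0.10)(0.00)] = 0.0825
  C_13 = (-0.15)(-0.40) − (0.55)(0.00) = 0.0600
  C_21 = −[(0.00)(0.55) − (-0.20)(-0.40)] = 0.0800
  C_22 = (0.60)(0.55) − (-0.20)(0.00) = 0.3300
  C_23 = −[(0.60)(-0.40) − (0.00)(0.00)] = 0.2400
  C_31 = (0.00)(-0.10) − (-0.20)(0.55) = 0.1100
  C_32 = −[(0.60)(-0.10) − (-0.20)(-0.15)] = 0.0900
  C_33 = (0.60)(0.55) − (0.00)(-0.15) = 0.3300
det(I−A) = Σ_j (I−A)_1j·C_1j = (0.60)(0.2625) + (0.00)(0.0825) + (-0.20)(0.0600) = 0.1455
adj(I−A) = Cᵀ =
  [ 0.2625   0.0800   0.1100]
  [ 0.0825   0.3300   0.0900]
  [ 0.0600   0.2400   0.3300]
(I − A)⁻¹ = adj(I−A) / det(I−A) ≈
  [   1.8041     0.5498     0.7560]
  [   0.5670     2.2680     0.6186]
  [   0.4124     1.6495     2.2680]
x = (I − A)⁻¹ d = adj(I−A)·d / det(I−A), with det(I−A) = 0.1455:
  x_1 = (0.2625·550 + 0.0800·375 + 0.1100·275) / 0.1455 = 204.625 / 0.1455 ≈ 1406.36
  x_2 = (0.0825·550 + 0.3300·375 + 0.0900·275) / 0.1455 = 193.875 / 0.1455 ≈ 1332.47
  x_3 = (0.0600·550 + 0.2400·375 + 0.3300·275) / 0.1455 = 213.75 / 0.1455 ≈ 1469.07

x_2 = 1332.47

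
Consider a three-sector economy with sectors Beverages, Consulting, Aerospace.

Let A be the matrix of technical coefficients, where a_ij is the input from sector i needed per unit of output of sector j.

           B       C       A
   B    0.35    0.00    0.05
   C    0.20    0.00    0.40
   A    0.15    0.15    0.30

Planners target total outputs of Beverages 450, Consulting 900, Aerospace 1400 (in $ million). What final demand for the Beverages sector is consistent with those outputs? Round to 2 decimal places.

d_B = 222.50

I − A =
  [   0.65     0.00    -0.05]
  [  -0.20     1.00    -0.40]
  [  -0.15    -0.15     0.70]
d = (I − A) x:
  d_B = (+0.65)·450 + (+0.00)·900 + (-0.05)·1400 = 222.50
  d_C = (-0.20)·450 + (+1.00)·900 + (-0.40)·1400 = 250.00
  d_A = (-0.15)·450 + (-0.15)·900 + (+0.70)·1400 = 777.50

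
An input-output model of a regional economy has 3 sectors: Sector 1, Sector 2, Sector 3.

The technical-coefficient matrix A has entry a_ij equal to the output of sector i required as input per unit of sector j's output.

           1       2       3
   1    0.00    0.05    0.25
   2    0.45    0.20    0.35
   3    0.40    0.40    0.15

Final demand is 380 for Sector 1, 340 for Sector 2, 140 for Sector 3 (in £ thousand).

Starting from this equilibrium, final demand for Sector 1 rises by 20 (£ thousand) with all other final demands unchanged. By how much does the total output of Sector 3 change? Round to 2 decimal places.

Δx_3 = 25.72

I − A =
  [   1.00    -0.05    -0.25]
  [  -0.45     0.80    -0.35]
  [  -0.40    -0.40     0.85]
Cofactors of I−A, C_ij = (−1)^(i+j)·(minor ij) (rows/columns in the sector order above):
  C_11 = (0.80)(0.85) − (-0.35)(-0.40) = 0.5400
  C_12 = −[(-0.45)(0.85) − (-0.35)(-0.40)] = 0.5225
  C_13 = (-0.45)(-0.40) − (0.80)(-0.40) = 0.5000
  C_21 = −[(-0.05)(0.85) − (-0.25)(-0.40)] = 0.1425
  C_22 = (1.00)(0.85) − (-0.25)(-0.40) = 0.7500
  C_23 = −[(1.00)(-0.40) − (-0.05)(-0.40)] = 0.4200
  C_31 = (-0.05)(-0.35) − (-0.25)(0.80) = 0.2175
  C_32 = −[(1.00)(-0.35) − (-0.25)(-0.45)] = 0.4625
  C_33 = (1.00)(0.80) − (-0.05)(-0.45) = 0.7775
det(I−A) = Σ_j (I−A)_1j·C_1j = (1.00)(0.5400) + (-0.05)(0.5225) + (-0.25)(0.5000) = 0.388875
adj(I−A) = Cᵀ =
  [ 0.5400   0.1425   0.2175]
  [ 0.5225   0.7500   0.4625]
  [ 0.5000   0.4200   0.7775]
(I − A)⁻¹ = adj(I−A) / det(I−A) ≈
  [   1.3886     0.3664     0.5593]
  [   1.3436     1.9286     1.1893]
  [   1.2858     1.0800     1.9994]
Δx = (I − A)⁻¹ Δd with Δd having +20 in the Sector 1 component and 0 elsewhere.
So Δx_3 = L_31 · (+20), where L_31 = adj(I−A)_31 / det(I−A) = 0.5000 / 0.388875.
Δx_3 = 0.5000 × (+20) / 0.388875 = 10.00 / 0.388875 ≈ 25.72.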